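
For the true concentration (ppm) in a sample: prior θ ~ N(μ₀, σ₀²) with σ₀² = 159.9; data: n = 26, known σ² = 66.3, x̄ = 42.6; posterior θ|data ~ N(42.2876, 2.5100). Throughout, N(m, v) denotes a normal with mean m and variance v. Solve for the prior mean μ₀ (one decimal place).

μ₀ = 22.7

With known observation variance, the Normal–Normal posterior has precision τ_n = τ₀ + n/σ² and mean μ_n = (τ₀μ₀ + (n/σ²)x̄)/τ_n.
Here τ₀ = 1/159.9 = 0.006254 and τ_data = 26/66.3 = 0.392157, so τ_n = 0.398411.
Rearranging for μ₀: μ₀ = (μ_n·τ_n − τ_data·x̄)/τ₀ = (42.2876·0.398411 − 0.392157·42.6) / 0.006254 = 0.141957/0.006254 ≈ 22.7.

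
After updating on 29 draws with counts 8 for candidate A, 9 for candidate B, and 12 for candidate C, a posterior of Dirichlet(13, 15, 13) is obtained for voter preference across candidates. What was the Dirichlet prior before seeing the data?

For a Dirichlet(α) prior with multinomial counts c, the posterior is Dirichlet(α + c) componentwise.
Subtract each count from the matching posterior parameter: 13−8=5, 15−9=6, 13−12=1.

Dirichlet(5, 6, 1)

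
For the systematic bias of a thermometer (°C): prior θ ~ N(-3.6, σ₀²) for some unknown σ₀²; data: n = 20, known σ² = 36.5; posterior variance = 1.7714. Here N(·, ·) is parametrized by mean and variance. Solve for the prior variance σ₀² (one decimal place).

σ₀² = 60.3

For the Normal–Normal model with known σ², precisions add: τ_n = τ₀ + n/σ².
So 1/σ₀² = 1/1.7714 − 20/36.5 = 0.564525 − 0.547945 = 0.016580.
Hence σ₀² = 1/0.016580 ≈ 60.3.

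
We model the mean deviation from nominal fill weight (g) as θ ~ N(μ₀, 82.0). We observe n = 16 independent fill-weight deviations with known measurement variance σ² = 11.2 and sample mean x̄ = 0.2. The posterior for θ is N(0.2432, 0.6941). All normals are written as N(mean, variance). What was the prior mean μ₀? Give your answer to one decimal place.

The posterior mean is a precision-weighted average: μ_n = (τ₀μ₀ + τ_data·x̄)/(τ₀+τ_data), with τ₀=1/σ₀² and τ_data=n/σ².
Here τ₀ = 1/82.0 = 0.012195 and τ_data = 16/11.2 = 1.428571, so τ_n = 1.440766.
Rearranging for μ₀: μ₀ = (μ_n·τ_n − τ_data·x̄)/τ₀ = (0.2432·1.440766 − 1.428571·0.2) / 0.012195 = 0.064680/0.012195 ≈ 5.3.

μ₀ = 5.3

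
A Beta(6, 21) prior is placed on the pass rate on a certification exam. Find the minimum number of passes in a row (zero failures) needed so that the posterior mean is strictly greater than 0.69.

k = 41

After k passes and 0 failures the posterior is Beta(6+k, 21), with mean (6+k)/(6+21+k).
Set (6+k)/(27+k) > 0.69 and solve: k > (0.69·27 − 6)/(1 − 0.69) = 40.742.
The smallest integer exceeding 40.742 is 41.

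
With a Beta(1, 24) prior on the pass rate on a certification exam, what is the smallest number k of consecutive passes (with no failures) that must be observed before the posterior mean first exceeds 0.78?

k = 85

After k passes and 0 failures the posterior is Beta(1+k, 24), with mean (1+k)/(1+24+k).
Set (1+k)/(25+k) > 0.78 and solve: k > (0.78·25 − 1)/(1 − 0.78) = 84.091.
The smallest integer exceeding 84.091 is 85, and checking k=85: (86)/(110) = 0.7818 > 0.78.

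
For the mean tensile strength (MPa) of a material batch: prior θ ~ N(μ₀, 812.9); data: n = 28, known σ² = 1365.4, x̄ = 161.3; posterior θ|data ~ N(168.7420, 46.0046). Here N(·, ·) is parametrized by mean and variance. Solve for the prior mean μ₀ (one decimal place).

μ₀ = 292.8

With known observation variance, the Normal–Normal posterior has precision τ_n = τ₀ + n/σ² and mean μ_n = (τ₀μ₀ + (n/σ²)x̄)/τ_n.
Here τ₀ = 1/812.9 = 0.001230 and τ_data = 28/1365.4 = 0.020507, so τ_n = 0.021737.
Rearranging for μ₀: μ₀ = (μ_n·τ_n − τ_data·x̄)/τ₀ = (168.7420·0.021737 − 0.020507·161.3) / 0.001230 = 0.360166/0.001230 ≈ 292.8.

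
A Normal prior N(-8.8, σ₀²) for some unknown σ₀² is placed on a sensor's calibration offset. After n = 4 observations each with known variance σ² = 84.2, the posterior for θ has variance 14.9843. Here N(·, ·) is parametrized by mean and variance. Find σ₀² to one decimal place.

Posterior precision equals prior precision plus data precision: 1/σ_n² = 1/σ₀² + n/σ².
So 1/σ₀² = 1/14.9843 − 4/84.2 = 0.066737 − 0.047506 = 0.019231.
Hence σ₀² = 1/0.019231 ≈ 52.0.

σ₀² = 52.0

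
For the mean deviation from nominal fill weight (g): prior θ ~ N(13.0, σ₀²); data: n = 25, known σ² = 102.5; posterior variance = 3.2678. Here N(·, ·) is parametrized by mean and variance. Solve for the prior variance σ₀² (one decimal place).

Posterior precision equals prior precision plus data precision: 1/σ_n² = 1/σ₀² + n/σ².
So 1/σ₀² = 1/3.2678 − 25/102.5 = 0.306016 − 0.243902 = 0.062114.
Hence σ₀² = 1/0.062114 ≈ 16.1.

σ₀² = 16.1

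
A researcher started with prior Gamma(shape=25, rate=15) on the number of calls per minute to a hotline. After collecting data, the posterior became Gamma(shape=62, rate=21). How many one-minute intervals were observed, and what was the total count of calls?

n = 6 one-minute intervals with total 37 calls

A Gamma(α, β) prior (rate parametrization) on a Poisson rate with n observations summing to S gives posterior Gamma(α+S, β+n).
Matching: Σxᵢ = 62 − 25 = 37 and n = 21 − 15 = 6.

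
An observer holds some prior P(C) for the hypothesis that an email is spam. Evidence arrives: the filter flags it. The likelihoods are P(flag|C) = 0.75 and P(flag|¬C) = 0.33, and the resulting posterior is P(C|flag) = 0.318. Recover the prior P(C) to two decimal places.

In odds form, posterior odds = prior odds × likelihood ratio, so prior odds = posterior odds ÷ LR.
Posterior odds = 0.318/(1−0.318) = 0.4663. LR = 0.75/0.33 = 2.2727.
Prior odds = 0.4663/2.2727 = 0.2052, so P(C) = 0.2052/(1+0.2052) ≈ 0.17.

P(C) = 0.17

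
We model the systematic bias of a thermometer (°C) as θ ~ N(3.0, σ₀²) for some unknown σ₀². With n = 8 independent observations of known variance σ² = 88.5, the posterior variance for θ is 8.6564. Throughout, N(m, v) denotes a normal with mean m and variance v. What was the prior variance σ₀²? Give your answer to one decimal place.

σ₀² = 39.8

For the Normal–Normal model with known σ², precisions add: τ_n = τ₀ + n/σ².
So 1/σ₀² = 1/8.6564 − 8/88.5 = 0.115521 − 0.090395 = 0.025126.
Hence σ₀² = 1/0.025126 ≈ 39.8.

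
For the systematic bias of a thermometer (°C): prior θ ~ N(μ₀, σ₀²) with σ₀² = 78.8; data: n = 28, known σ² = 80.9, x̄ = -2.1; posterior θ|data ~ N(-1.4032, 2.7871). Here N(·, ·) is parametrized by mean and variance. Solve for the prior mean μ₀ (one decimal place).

μ₀ = 17.6

With known observation variance, the Normal–Normal posterior has precision τ_n = τ₀ + n/σ² and mean μ_n = (τ₀μ₀ + (n/σ²)x̄)/τ_n.
Here τ₀ = 1/78.8 = 0.012690 and τ_data = 28/80.9 = 0.346106, so τ_n = 0.358796.
Rearranging for μ₀: μ₀ = (μ_n·τ_n − τ_data·x̄)/τ₀ = (-1.4032·0.358796 − 0.346106·-2.1) / 0.012690 = 0.223360/0.012690 ≈ 17.6.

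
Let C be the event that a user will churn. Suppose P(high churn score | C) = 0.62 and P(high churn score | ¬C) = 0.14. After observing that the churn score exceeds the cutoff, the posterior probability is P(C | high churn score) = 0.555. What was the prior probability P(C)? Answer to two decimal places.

P(C) = 0.22

Bayes' rule in odds form gives O(C|E) = O(C)·[P(E|C)/P(E|¬C)], hence O(C) = O(C|E)/LR.
Posterior odds = 0.555/(1−0.555) = 1.2472. LR = 0.62/0.14 = 4.4286.
Prior odds = 1.2472/4.4286 = 0.2816, so P(C) = 0.2816/(1+0.2816) ≈ 0.22.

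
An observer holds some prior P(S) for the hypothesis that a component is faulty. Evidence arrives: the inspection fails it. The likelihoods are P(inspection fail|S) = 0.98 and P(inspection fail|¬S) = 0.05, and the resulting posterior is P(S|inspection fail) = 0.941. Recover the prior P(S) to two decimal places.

P(S) = 0.45

In odds form, posterior odds = prior odds × likelihood ratio, so prior odds = posterior odds ÷ LR.
Posterior odds = 0.941/(1−0.941) = 15.9492. LR = 0.98/0.05 = 19.6000.
Prior odds = 15.9492/19.6000 = 0.8137, so P(S) = 0.8137/(1+0.8137) ≈ 0.45.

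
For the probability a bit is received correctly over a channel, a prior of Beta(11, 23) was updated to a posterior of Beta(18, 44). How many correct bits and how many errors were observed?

Under Beta–binomial conjugacy the posterior parameters are (α+s, β+f).
So s = 18 − 11 = 7 and f = 44 − 23 = 21.

7 correct bits and 21 errors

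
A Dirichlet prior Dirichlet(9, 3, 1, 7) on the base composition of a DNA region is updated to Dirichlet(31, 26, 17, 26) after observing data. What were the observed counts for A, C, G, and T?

For a Dirichlet(α) prior with multinomial counts c, the posterior is Dirichlet(α + c) componentwise.
Counts are posterior − prior componentwise: 31−9=22, 26−3=23, 17−1=16, 26−7=19.

counts (22, 23, 16, 19)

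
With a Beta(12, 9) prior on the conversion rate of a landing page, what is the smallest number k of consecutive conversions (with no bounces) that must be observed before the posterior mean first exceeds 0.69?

k = 9

After k conversions and 0 bounces the posterior is Beta(12+k, 9), with mean (12+k)/(12+9+k).
Set (12+k)/(21+k) > 0.69 and solve: k > (0.69·21 − 12)/(1 − 0.69) = 8.032.
The smallest integer exceeding 8.032 is 9, and checking k=9: (21)/(30) = 0.7000 > 0.69.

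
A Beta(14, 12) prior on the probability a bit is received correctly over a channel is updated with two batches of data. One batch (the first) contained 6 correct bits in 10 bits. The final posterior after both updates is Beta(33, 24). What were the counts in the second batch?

13 correct bits and 8 errors

Because Beta–binomial updating is additive in the counts, the combined data contributed (α_post−α_prior, β_post−β_prior) successes and failures.
Total across both batches: 33−14=19 correct bits, 24−12=12 errors.
Subtract the first batch: 19−6=13 correct bits and 12−4=8 errors.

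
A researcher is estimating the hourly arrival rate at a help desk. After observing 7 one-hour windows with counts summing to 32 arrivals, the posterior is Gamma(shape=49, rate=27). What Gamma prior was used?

A Gamma(α, β) prior (rate parametrization) on a Poisson rate with n observations summing to S gives posterior Gamma(α+S, β+n).
So α = 49 − 32 = 17 and β = 27 − 7 = 20.

Gamma(shape=17, rate=20)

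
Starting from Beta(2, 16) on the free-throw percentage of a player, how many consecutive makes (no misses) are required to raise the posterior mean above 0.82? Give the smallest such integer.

After k makes and 0 misses the posterior is Beta(2+k, 16), with mean (2+k)/(2+16+k).
Set (2+k)/(18+k) > 0.82 and solve: k > (0.82·18 − 2)/(1 − 0.82) = 70.889.
The smallest integer exceeding 70.889 is 71.

k = 71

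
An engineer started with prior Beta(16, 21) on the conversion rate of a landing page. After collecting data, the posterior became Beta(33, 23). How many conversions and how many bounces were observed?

Under Beta–binomial conjugacy the posterior parameters are (a+s, b+f).
Match parameters: s=33−16=17, f=23−21=2.

17 conversions and 2 bounces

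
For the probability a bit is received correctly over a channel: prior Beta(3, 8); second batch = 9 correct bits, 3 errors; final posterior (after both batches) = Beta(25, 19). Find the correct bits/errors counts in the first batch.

Because Beta–binomial updating is additive in the counts, the combined data contributed (α_post−α_prior, β_post−β_prior) successes and failures.
Total across both batches: 25−3=22 correct bits, 19−8=11 errors.
Subtract the second batch: 22−9=13 correct bits and 11−3=8 errors.

13 correct bits and 8 errors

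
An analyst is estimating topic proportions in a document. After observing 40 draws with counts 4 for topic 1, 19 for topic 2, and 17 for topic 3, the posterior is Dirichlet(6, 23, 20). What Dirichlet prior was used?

For a Dirichlet(α) prior with multinomial counts c, the posterior is Dirichlet(α + c) componentwise.
Subtract each count from the matching posterior parameter: 6−4=2, 23−19=4, 20−17=3.

Dirichlet(2, 4, 3)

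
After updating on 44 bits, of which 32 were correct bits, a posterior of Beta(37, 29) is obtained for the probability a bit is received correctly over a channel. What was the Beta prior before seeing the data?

Beta(5, 17)

A Beta(α, β) prior with s successes and f failures in binomial data gives a Beta(α+s, β+f) posterior.
So α = 37 − 32 = 5 and β = 29 − 12 = 17.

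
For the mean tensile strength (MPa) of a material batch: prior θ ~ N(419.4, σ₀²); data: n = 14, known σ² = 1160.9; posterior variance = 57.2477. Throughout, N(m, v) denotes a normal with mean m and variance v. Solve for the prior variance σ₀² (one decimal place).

For the Normal–Normal model with known σ², precisions add: τ_n = τ₀ + n/σ².
So 1/σ₀² = 1/57.2477 − 14/1160.9 = 0.017468 − 0.012060 = 0.005408.
Hence σ₀² = 1/0.005408 ≈ 184.9.

σ₀² = 184.9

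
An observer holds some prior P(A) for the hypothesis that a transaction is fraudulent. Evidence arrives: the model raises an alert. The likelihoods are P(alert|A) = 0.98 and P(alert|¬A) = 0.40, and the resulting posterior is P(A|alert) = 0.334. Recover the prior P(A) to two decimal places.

In odds form, posterior odds = prior odds × likelihood ratio, so prior odds = posterior odds ÷ LR.
Posterior odds = 0.334/(1−0.334) = 0.5015. LR = 0.98/0.40 = 2.4500.
Prior odds = 0.5015/2.4500 = 0.2047, so P(A) = 0.2047/(1+0.2047) ≈ 0.17.

P(A) = 0.17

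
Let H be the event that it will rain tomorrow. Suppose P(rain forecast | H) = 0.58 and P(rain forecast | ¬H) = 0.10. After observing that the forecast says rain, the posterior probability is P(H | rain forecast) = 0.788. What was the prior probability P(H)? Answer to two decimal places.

Bayes' rule in odds form gives O(H|E) = O(H)·[P(E|H)/P(E|¬H)], hence O(H) = O(H|E)/LR.
Posterior odds = 0.788/(1−0.788) = 3.7170. LR = 0.58/0.10 = 5.8000.
Prior odds = 3.7170/5.8000 = 0.6409, so P(H) = 0.6409/(1+0.6409) ≈ 0.39.

P(H) = 0.39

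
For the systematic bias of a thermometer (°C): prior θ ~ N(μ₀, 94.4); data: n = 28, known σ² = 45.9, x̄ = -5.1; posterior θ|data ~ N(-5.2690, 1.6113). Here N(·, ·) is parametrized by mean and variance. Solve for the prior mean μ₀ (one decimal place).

The posterior mean is a precision-weighted average: μ_n = (τ₀μ₀ + τ_data·x̄)/(τ₀+τ_data), with τ₀=1/σ₀² and τ_data=n/σ².
Here τ₀ = 1/94.4 = 0.010593 and τ_data = 28/45.9 = 0.610022, so τ_n = 0.620615.
Rearranging for μ₀: μ₀ = (μ_n·τ_n − τ_data·x̄)/τ₀ = (-5.2690·0.620615 − 0.610022·-5.1) / 0.010593 = -0.158908/0.010593 ≈ -15.0.

μ₀ = -15.0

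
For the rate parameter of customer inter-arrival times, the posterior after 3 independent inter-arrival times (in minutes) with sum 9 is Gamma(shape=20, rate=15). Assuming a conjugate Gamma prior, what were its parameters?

Gamma(shape=17, rate=6)

For an exponential likelihood with a Gamma(α, β) prior on the rate, n observations with total T give posterior Gamma(α+n, β+T).
So α = 20 − 3 = 17 and β = 15 − 9 = 6.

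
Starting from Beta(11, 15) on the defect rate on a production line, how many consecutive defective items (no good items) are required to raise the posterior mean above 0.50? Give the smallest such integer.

k = 5

After k defective items and 0 good items the posterior is Beta(11+k, 15), with mean (11+k)/(11+15+k).
Set (11+k)/(26+k) > 0.50 and solve: k > (0.50·26 − 11)/(1 − 0.50) = 4.000.
The smallest integer exceeding 4.000 is 5.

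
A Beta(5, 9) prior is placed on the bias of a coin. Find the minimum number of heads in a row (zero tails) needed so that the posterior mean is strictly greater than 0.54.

After k heads and 0 tails the posterior is Beta(5+k, 9), with mean (5+k)/(5+9+k).
Set (5+k)/(14+k) > 0.54 and solve: k > (0.54·14 − 5)/(1 − 0.54) = 5.565.
The smallest integer exceeding 5.565 is 6, and checking k=6: (11)/(20) = 0.5500 > 0.54.

k = 6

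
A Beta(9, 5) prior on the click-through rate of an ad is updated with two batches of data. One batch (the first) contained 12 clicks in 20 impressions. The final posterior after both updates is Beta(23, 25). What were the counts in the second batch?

2 clicks and 12 non-clicks

Because Beta–binomial updating is additive in the counts, the combined data contributed (α_post−α_prior, β_post−β_prior) successes and failures.
Total across both batches: 23−9=14 clicks, 25−5=20 non-clicks.
Subtract the first batch: 14−12=2 clicks and 20−8=12 non-clicks.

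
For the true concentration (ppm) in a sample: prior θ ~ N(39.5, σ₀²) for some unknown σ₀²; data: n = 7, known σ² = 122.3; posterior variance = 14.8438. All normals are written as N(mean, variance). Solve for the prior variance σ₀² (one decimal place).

σ₀² = 98.7

For the Normal–Normal model with known σ², precisions add: τ_n = τ₀ + n/σ².
So 1/σ₀² = 1/14.8438 − 7/122.3 = 0.067368 − 0.057236 = 0.010132.
Hence σ₀² = 1/0.010132 ≈ 98.7.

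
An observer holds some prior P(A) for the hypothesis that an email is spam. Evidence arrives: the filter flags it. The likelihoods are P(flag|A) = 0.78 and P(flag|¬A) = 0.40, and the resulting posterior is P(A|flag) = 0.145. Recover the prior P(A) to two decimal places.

In odds form, posterior odds = prior odds × likelihood ratio, so prior odds = posterior odds ÷ LR.
Posterior odds = 0.145/(1−0.145) = 0.1696. LR = 0.78/0.40 = 1.9500.
Prior odds = 0.1696/1.9500 = 0.0870, so P(A) = 0.0870/(1+0.0870) ≈ 0.08.

P(A) = 0.08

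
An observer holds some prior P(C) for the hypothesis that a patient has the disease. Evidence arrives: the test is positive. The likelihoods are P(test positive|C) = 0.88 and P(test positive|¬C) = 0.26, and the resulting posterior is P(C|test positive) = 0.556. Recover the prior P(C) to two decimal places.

P(C) = 0.27

In odds form, posterior odds = prior odds × likelihood ratio, so prior odds = posterior odds ÷ LR.
Posterior odds = 0.556/(1−0.556) = 1.2523. LR = 0.88/0.26 = 3.3846.
Prior odds = 1.2523/3.3846 = 0.3700, so P(C) = 0.3700/(1+0.3700) ≈ 0.27.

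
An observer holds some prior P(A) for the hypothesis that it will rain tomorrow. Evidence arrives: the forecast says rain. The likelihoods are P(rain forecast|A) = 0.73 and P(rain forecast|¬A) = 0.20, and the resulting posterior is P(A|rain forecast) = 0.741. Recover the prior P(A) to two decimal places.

P(A) = 0.44

In odds form, posterior odds = prior odds × likelihood ratio, so prior odds = posterior odds ÷ LR.
Posterior odds = 0.741/(1−0.741) = 2.8610. LR = 0.73/0.20 = 3.6500.
Prior odds = 2.8610/3.6500 = 0.7838, so P(A) = 0.7838/(1+0.7838) ≈ 0.44.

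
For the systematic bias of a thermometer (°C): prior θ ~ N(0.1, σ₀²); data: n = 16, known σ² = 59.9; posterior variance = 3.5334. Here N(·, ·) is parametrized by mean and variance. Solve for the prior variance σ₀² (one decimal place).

σ₀² = 62.9

Posterior precision equals prior precision plus data precision: 1/σ_n² = 1/σ₀² + n/σ².
So 1/σ₀² = 1/3.5334 − 16/59.9 = 0.283014 − 0.267112 = 0.015902.
Hence σ₀² = 1/0.015902 ≈ 62.9.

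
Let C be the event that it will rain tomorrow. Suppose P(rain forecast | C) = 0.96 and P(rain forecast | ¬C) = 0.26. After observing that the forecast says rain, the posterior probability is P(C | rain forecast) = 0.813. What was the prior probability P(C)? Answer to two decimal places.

P(C) = 0.54

Bayes' rule in odds form gives O(C|E) = O(C)·[P(E|C)/P(E|¬C)], hence O(C) = O(C|E)/LR.
Posterior odds = 0.813/(1−0.813) = 4.3476. LR = 0.96/0.26 = 3.6923.
Prior odds = 4.3476/3.6923 = 1.1775, so P(C) = 1.1775/(1+1.1775) ≈ 0.54.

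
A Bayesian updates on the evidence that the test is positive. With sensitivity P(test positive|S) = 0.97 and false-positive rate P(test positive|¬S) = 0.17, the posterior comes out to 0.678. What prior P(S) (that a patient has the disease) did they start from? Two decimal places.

P(S) = 0.27

Bayes' rule in odds form gives O(S|E) = O(S)·[P(E|S)/P(E|¬S)], hence O(S) = O(S|E)/LR.
Posterior odds = 0.678/(1−0.678) = 2.1056. LR = 0.97/0.17 = 5.7059.
Prior odds = 2.1056/5.7059 = 0.3690, so P(S) = 0.3690/(1+0.3690) ≈ 0.27.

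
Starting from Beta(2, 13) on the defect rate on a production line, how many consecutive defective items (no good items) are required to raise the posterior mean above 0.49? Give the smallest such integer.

After k defective items and 0 good items the posterior is Beta(2+k, 13), with mean (2+k)/(2+13+k).
Set (2+k)/(15+k) > 0.49 and solve: k > (0.49·15 − 2)/(1 − 0.49) = 10.490.
The smallest integer exceeding 10.490 is 11, and checking k=11: (13)/(26) = 0.5000 > 0.49.

k = 11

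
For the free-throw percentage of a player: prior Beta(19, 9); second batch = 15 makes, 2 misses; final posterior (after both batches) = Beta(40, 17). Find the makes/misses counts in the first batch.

6 makes and 6 misses

Because Beta–binomial updating is additive in the counts, the combined data contributed (α_post−α_prior, β_post−β_prior) successes and failures.
Total across both batches: 40−19=21 makes, 17−9=8 misses.
Subtract the second batch: 21−15=6 makes and 8−2=6 misses.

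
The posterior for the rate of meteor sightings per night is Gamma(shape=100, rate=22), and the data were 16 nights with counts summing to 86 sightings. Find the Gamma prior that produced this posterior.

Gamma(shape=14, rate=6)

A Gamma(α, β) prior (rate parametrization) on a Poisson rate with n observations summing to S gives posterior Gamma(α+S, β+n).
So α = 100 − 86 = 14 and β = 22 − 16 = 6.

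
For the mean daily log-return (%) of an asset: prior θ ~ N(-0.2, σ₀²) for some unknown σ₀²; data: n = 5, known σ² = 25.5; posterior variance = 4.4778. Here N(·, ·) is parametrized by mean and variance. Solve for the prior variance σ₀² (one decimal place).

σ₀² = 36.7

Posterior precision equals prior precision plus data precision: 1/σ_n² = 1/σ₀² + n/σ².
So 1/σ₀² = 1/4.4778 − 5/25.5 = 0.223324 − 0.196078 = 0.027246.
Hence σ₀² = 1/0.027246 ≈ 36.7.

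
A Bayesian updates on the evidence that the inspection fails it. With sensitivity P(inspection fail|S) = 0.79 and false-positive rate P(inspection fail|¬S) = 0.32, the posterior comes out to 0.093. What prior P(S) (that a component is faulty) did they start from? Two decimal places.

In odds form, posterior odds = prior odds × likelihood ratio, so prior odds = posterior odds ÷ LR.
Posterior odds = 0.093/(1−0.093) = 0.1025. LR = 0.79/0.32 = 2.4688.
Prior odds = 0.1025/2.4688 = 0.0415, so P(S) = 0.0415/(1+0.0415) ≈ 0.04.

P(S) = 0.04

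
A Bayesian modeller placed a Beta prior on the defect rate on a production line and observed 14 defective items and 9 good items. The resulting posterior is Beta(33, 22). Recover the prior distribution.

Beta(19, 13)

Under Beta–binomial conjugacy the posterior parameters are (a+s, b+f).
Subtract the data counts: 33−14=19, 22−9=13.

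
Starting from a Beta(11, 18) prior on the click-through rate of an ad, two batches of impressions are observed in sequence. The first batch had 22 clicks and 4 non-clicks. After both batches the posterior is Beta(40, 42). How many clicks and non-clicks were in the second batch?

Because Beta–binomial updating is additive in the counts, the combined data contributed (α_post−α_prior, β_post−β_prior) successes and failures.
Total across both batches: 40−11=29 clicks, 42−18=24 non-clicks.
Subtract the first batch: 29−22=7 clicks and 24−4=20 non-clicks.

7 clicks and 20 non-clicks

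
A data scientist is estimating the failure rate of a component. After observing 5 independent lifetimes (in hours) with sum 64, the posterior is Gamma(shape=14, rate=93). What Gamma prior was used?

Gamma(shape=9, rate=29)

For an exponential likelihood with a Gamma(α, β) prior on the rate, n observations with total T give posterior Gamma(α+n, β+T).
So α = 14 − 5 = 9 and β = 93 − 64 = 29.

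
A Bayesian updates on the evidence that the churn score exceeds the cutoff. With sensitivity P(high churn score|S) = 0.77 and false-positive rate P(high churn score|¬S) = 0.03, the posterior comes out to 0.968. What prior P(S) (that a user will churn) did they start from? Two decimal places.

Bayes' rule in odds form gives O(S|E) = O(S)·[P(E|S)/P(E|¬S)], hence O(S) = O(S|E)/LR.
Posterior odds = 0.968/(1−0.968) = 30.2500. LR = 0.77/0.03 = 25.6667.
Prior odds = 30.2500/25.6667 = 1.1786, so P(S) = 1.1786/(1+1.1786) ≈ 0.54.

P(S) = 0.54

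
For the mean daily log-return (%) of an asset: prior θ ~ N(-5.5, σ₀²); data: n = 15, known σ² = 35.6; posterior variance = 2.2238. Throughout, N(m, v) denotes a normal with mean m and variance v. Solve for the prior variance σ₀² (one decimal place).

For the Normal–Normal model with known σ², precisions add: τ_n = τ₀ + n/σ².
So 1/σ₀² = 1/2.2238 − 15/35.6 = 0.449681 − 0.421348 = 0.028333.
Hence σ₀² = 1/0.028333 ≈ 35.3.

σ₀² = 35.3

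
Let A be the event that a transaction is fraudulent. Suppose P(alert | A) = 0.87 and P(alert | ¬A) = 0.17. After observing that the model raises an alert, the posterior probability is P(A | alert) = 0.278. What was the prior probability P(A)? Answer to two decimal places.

P(A) = 0.07

In odds form, posterior odds = prior odds × likelihood ratio, so prior odds = posterior odds ÷ LR.
Posterior odds = 0.278/(1−0.278) = 0.3850. LR = 0.87/0.17 = 5.1176.
Prior odds = 0.3850/5.1176 = 0.0752, so P(A) = 0.0752/(1+0.0752) ≈ 0.07.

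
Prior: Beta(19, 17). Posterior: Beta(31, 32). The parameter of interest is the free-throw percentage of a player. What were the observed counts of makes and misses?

12 makes and 15 misses

Beta is conjugate to the binomial likelihood: posterior = Beta(α+s, β+f).
Match parameters: s=31−19=12, f=32−17=15.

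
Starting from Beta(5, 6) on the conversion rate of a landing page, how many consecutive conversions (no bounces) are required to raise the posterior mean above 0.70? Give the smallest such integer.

k = 10

After k conversions and 0 bounces the posterior is Beta(5+k, 6), with mean (5+k)/(5+6+k).
Set (5+k)/(11+k) > 0.70 and solve: k > (0.70·11 − 5)/(1 − 0.70) = 9.000.
The smallest integer exceeding 9.000 is 10.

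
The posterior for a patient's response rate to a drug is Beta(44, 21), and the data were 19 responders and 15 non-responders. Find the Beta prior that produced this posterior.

Beta(25, 6)

Under Beta–binomial conjugacy the posterior parameters are (α+s, β+f).
Subtract the data counts: 44−19=25, 21−15=6.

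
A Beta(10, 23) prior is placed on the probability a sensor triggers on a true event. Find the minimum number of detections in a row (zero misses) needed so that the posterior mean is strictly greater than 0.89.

After k detections and 0 misses the posterior is Beta(10+k, 23), with mean (10+k)/(10+23+k).
Set (10+k)/(33+k) > 0.89 and solve: k > (0.89·33 − 10)/(1 − 0.89) = 176.091.
The smallest integer exceeding 176.091 is 177.

k = 177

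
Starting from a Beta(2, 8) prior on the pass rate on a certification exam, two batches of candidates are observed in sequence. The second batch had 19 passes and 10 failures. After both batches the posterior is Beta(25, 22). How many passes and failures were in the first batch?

4 passes and 4 failures

Sequential conjugate updates are equivalent to a single update on the pooled data, so total successes = posterior α − prior α and total failures = posterior β − prior β.
Total across both batches: 25−2=23 passes, 22−8=14 failures.
Subtract the second batch: 23−19=4 passes and 14−10=4 failures.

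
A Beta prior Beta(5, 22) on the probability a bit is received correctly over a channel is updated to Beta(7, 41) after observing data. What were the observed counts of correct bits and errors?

2 correct bits and 19 errors

Beta is conjugate to the binomial likelihood: posterior = Beta(a+s, b+f).
So s = 7 − 5 = 2 and f = 41 − 22 = 19.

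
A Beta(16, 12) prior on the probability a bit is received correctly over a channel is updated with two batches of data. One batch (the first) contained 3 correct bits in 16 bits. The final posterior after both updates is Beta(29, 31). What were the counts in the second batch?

10 correct bits and 6 errors

Because Beta–binomial updating is additive in the counts, the combined data contributed (α_post−α_prior, β_post−β_prior) successes and failures.
Total across both batches: 29−16=13 correct bits, 31−12=19 errors.
Subtract the first batch: 13−3=10 correct bits and 19−13=6 errors.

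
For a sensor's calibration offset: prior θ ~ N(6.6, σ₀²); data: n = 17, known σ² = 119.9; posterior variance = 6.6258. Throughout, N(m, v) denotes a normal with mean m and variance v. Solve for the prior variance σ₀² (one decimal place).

For the Normal–Normal model with known σ², precisions add: τ_n = τ₀ + n/σ².
So 1/σ₀² = 1/6.6258 − 17/119.9 = 0.150925 − 0.141785 = 0.009140.
Hence σ₀² = 1/0.009140 ≈ 109.4.

σ₀² = 109.4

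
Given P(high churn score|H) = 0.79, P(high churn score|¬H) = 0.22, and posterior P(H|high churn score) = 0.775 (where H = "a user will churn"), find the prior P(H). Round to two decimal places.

P(H) = 0.49

In odds form, posterior odds = prior odds × likelihood ratio, so prior odds = posterior odds ÷ LR.
Posterior odds = 0.775/(1−0.775) = 3.4444. LR = 0.79/0.22 = 3.5909.
Prior odds = 3.4444/3.5909 = 0.9592, so P(H) = 0.9592/(1+0.9592) ≈ 0.49.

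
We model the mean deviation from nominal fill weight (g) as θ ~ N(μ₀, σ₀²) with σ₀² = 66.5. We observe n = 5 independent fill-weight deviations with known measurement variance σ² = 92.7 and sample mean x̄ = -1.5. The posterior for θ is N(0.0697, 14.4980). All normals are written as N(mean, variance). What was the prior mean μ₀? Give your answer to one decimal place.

With known observation variance, the Normal–Normal posterior has precision τ_n = τ₀ + n/σ² and mean μ_n = (τ₀μ₀ + (n/σ²)x̄)/τ_n.
Here τ₀ = 1/66.5 = 0.015038 and τ_data = 5/92.7 = 0.053937, so τ_n = 0.068975.
Rearranging for μ₀: μ₀ = (μ_n·τ_n − τ_data·x̄)/τ₀ = (0.0697·0.068975 − 0.053937·-1.5) / 0.015038 = 0.085713/0.015038 ≈ 5.7.

μ₀ = 5.7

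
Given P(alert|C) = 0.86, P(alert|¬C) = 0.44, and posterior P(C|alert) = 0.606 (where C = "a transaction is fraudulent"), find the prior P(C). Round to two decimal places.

P(C) = 0.44

In odds form, posterior odds = prior odds × likelihood ratio, so prior odds = posterior odds ÷ LR.
Posterior odds = 0.606/(1−0.606) = 1.5381. LR = 0.86/0.44 = 1.9545.
Prior odds = 1.5381/1.9545 = 0.7870, so P(C) = 0.7870/(1+0.7870) ≈ 0.44.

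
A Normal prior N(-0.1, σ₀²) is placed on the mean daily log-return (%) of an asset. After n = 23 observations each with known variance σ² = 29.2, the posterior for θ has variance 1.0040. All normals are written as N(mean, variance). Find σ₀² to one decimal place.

For the Normal–Normal model with known σ², precisions add: τ_n = τ₀ + n/σ².
So 1/σ₀² = 1/1.0040 − 23/29.2 = 0.996016 − 0.787671 = 0.208345.
Hence σ₀² = 1/0.208345 ≈ 4.8.

σ₀² = 4.8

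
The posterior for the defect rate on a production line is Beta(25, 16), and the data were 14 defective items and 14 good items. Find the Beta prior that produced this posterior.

Under Beta–binomial conjugacy the posterior parameters are (a+s, b+f).
Subtract the data counts: 25−14=11, 16−14=2.

Beta(11, 2)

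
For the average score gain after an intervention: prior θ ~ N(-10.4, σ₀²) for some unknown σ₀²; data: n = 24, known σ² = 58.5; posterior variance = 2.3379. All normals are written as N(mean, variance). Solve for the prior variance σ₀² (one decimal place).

Posterior precision equals prior precision plus data precision: 1/σ_n² = 1/σ₀² + n/σ².
So 1/σ₀² = 1/2.3379 − 24/58.5 = 0.427734 − 0.410256 = 0.017478.
Hence σ₀² = 1/0.017478 ≈ 57.2.

σ₀² = 57.2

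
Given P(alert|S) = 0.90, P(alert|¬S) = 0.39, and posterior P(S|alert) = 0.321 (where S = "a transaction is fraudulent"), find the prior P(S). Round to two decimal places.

In odds form, posterior odds = prior odds × likelihood ratio, so prior odds = posterior odds ÷ LR.
Posterior odds = 0.321/(1−0.321) = 0.4728. LR = 0.90/0.39 = 2.3077.
Prior odds = 0.4728/2.3077 = 0.2049, so P(S) = 0.2049/(1+0.2049) ≈ 0.17.

P(S) = 0.17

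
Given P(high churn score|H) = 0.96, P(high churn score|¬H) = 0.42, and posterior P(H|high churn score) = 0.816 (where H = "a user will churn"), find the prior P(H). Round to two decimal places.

In odds form, posterior odds = prior odds × likelihood ratio, so prior odds = posterior odds ÷ LR.
Posterior odds = 0.816/(1−0.816) = 4.4348. LR = 0.96/0.42 = 2.2857.
Prior odds = 4.4348/2.2857 = 1.9402, so P(H) = 1.9402/(1+1.9402) ≈ 0.66.

P(H) = 0.66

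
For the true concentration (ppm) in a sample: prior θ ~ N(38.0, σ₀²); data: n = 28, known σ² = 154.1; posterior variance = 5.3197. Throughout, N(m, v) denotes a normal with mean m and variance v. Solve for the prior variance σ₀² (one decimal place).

σ₀² = 159.2

Posterior precision equals prior precision plus data precision: 1/σ_n² = 1/σ₀² + n/σ².
So 1/σ₀² = 1/5.3197 − 28/154.1 = 0.187981 − 0.181700 = 0.006281.
Hence σ₀² = 1/0.006281 ≈ 159.2.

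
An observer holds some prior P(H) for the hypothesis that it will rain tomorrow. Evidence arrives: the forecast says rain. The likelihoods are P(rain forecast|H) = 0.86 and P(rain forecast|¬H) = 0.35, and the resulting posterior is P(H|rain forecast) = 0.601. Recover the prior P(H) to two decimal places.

In odds form, posterior odds = prior odds × likelihood ratio, so prior odds = posterior odds ÷ LR.
Posterior odds = 0.601/(1−0.601) = 1.5063. LR = 0.86/0.35 = 2.4571.
Prior odds = 1.5063/2.4571 = 0.6130, so P(H) = 0.6130/(1+0.6130) ≈ 0.38.

P(H) = 0.38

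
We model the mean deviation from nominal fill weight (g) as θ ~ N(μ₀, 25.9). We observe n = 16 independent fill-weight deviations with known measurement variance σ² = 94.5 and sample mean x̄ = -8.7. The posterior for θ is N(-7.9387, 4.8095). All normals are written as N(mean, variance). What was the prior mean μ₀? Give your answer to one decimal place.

The posterior mean is a precision-weighted average: μ_n = (τ₀μ₀ + τ_data·x̄)/(τ₀+τ_data), with τ₀=1/σ₀² and τ_data=n/σ².
Here τ₀ = 1/25.9 = 0.038610 and τ_data = 16/94.5 = 0.169312, so τ_n = 0.207922.
Rearranging for μ₀: μ₀ = (μ_n·τ_n − τ_data·x̄)/τ₀ = (-7.9387·0.207922 − 0.169312·-8.7) / 0.038610 = -0.177616/0.038610 ≈ -4.6.

μ₀ = -4.6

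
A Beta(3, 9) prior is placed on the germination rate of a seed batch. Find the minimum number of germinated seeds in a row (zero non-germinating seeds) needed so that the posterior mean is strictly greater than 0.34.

After k germinated seeds and 0 non-germinating seeds the posterior is Beta(3+k, 9), with mean (3+k)/(3+9+k).
Set (3+k)/(12+k) > 0.34 and solve: k > (0.34·12 − 3)/(1 − 0.34) = 1.636.
The smallest integer exceeding 1.636 is 2, and checking k=2: (5)/(14) = 0.3571 > 0.34.

k = 2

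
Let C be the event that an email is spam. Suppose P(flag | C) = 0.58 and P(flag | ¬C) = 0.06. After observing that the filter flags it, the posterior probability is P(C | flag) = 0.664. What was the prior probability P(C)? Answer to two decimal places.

P(C) = 0.17

In odds form, posterior odds = prior odds × likelihood ratio, so prior odds = posterior odds ÷ LR.
Posterior odds = 0.664/(1−0.664) = 1.9762. LR = 0.58/0.06 = 9.6667.
Prior odds = 1.9762/9.6667 = 0.2044, so P(C) = 0.2044/(1+0.2044) ≈ 0.17.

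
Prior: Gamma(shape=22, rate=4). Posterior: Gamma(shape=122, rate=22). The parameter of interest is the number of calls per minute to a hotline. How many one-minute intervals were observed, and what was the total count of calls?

Gamma–Poisson conjugacy: posterior shape = α + Σxᵢ, posterior rate = β + n.
Matching: Σxᵢ = 122 − 22 = 100 and n = 22 − 4 = 18.

n = 18 one-minute intervals with total 100 calls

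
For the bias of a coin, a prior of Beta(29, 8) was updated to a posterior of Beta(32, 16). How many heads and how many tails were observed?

Beta is conjugate to the binomial likelihood: posterior = Beta(a+s, b+f).
So s = 32 − 29 = 3 and f = 16 − 8 = 8.

3 heads and 8 tails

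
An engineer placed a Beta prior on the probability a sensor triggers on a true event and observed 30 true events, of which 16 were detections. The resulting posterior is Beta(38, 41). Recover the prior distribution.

A Beta(α, β) prior with s successes and f failures in binomial data gives a Beta(α+s, β+f) posterior.
So α = 38 − 16 = 22 and β = 41 − 14 = 27.

Beta(22, 27)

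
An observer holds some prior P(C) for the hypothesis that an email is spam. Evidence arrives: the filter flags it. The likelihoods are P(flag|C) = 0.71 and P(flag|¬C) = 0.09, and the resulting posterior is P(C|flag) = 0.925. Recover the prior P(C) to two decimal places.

P(C) = 0.61

Bayes' rule in odds form gives O(C|E) = O(C)·[P(E|C)/P(E|¬C)], hence O(C) = O(C|E)/LR.
Posterior odds = 0.925/(1−0.925) = 12.3333. LR = 0.71/0.09 = 7.8889.
Prior odds = 12.3333/7.8889 = 1.5634, so P(C) = 1.5634/(1+1.5634) ≈ 0.61.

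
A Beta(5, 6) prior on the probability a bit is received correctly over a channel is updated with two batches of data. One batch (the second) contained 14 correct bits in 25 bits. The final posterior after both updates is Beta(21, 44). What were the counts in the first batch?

Because Beta–binomial updating is additive in the counts, the combined data contributed (α_post−α_prior, β_post−β_prior) successes and failures.
Total across both batches: 21−5=16 correct bits, 44−6=38 errors.
Subtract the second batch: 16−14=2 correct bits and 38−11=27 errors.

2 correct bits and 27 errors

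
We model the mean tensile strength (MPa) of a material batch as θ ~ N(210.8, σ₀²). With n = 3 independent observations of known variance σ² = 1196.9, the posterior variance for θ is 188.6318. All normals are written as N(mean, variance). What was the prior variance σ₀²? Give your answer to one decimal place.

For the Normal–Normal model with known σ², precisions add: τ_n = τ₀ + n/σ².
So 1/σ₀² = 1/188.6318 − 3/1196.9 = 0.005301 − 0.002506 = 0.002795.
Hence σ₀² = 1/0.002795 ≈ 357.8.

σ₀² = 357.8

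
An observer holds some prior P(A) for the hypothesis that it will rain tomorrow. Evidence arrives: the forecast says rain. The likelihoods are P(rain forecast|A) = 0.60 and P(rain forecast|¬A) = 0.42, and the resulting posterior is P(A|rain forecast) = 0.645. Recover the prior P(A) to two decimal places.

P(A) = 0.56

In odds form, posterior odds = prior odds × likelihood ratio, so prior odds = posterior odds ÷ LR.
Posterior odds = 0.645/(1−0.645) = 1.8169. LR = 0.60/0.42 = 1.4286.
Prior odds = 1.8169/1.4286 = 1.2718, so P(A) = 1.2718/(1+1.2718) ≈ 0.56.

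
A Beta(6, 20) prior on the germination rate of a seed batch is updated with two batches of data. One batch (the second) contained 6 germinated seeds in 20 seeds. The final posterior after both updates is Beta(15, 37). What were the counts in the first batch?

Sequential conjugate updates are equivalent to a single update on the pooled data, so total successes = posterior α − prior α and total failures = posterior β − prior β.
Total across both batches: 15−6=9 germinated seeds, 37−20=17 non-germinating seeds.
Subtract the second batch: 9−6=3 germinated seeds and 17−14=3 non-germinating seeds.

3 germinated seeds and 3 non-germinating seeds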